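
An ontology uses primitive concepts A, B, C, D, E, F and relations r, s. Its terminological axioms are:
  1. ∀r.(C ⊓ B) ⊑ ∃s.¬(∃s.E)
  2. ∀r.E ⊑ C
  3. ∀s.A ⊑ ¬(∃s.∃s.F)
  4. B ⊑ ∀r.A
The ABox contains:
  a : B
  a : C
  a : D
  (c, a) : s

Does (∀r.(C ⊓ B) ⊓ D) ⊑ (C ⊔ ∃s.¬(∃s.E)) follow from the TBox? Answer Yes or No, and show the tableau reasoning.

1. (∀r.(C ⊓ B) ⊓ D) ⊑ (C ⊔ ∃s.¬(∃s.E))  ⇔  ((∀r.(C ⊓ B) ⊓ D) ⊓ (¬C ⊓ ∀s.∃s.E)) unsat w.r.t. T
   all branches close; clash {C, ¬C} at x₀
2. Hence (∀r.(C ⊓ B) ⊓ D) ⊑ (C ⊔ ∃s.¬(∃s.E)): entailed.

Yes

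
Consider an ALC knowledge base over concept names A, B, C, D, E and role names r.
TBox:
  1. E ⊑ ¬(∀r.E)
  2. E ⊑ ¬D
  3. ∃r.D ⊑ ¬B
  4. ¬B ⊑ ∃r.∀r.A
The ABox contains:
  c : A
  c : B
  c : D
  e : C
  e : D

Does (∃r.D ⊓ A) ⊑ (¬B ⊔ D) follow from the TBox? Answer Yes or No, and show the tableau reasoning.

Yes

1. (∃r.D ⊓ A) ⊑ (¬B ⊔ D)  ⇔  ((∃r.D ⊓ A) ⊓ (B ⊓ ¬D)) unsat w.r.t. T
   all branches close; clash {B, ¬B} at x₀
2. Hence (∃r.D ⊓ A) ⊑ (¬B ⊔ D): entailed.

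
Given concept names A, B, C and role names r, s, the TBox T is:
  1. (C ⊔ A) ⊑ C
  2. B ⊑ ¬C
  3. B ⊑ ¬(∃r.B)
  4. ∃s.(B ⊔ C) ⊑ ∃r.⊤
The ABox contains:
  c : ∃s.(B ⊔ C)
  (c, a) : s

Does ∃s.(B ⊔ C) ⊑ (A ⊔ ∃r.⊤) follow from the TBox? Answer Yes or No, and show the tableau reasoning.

1. ∃s.(B ⊔ C) ⊑ (A ⊔ ∃r.⊤)  ⇔  (∃s.(B ⊔ C) ⊓ (¬A ⊓ ∀r.⊥)) unsat w.r.t. T
   all branches close; clash {C, ¬C} at x₀
2. Hence ∃s.(B ⊔ C) ⊑ (A ⊔ ∃r.⊤): entailed.

Yes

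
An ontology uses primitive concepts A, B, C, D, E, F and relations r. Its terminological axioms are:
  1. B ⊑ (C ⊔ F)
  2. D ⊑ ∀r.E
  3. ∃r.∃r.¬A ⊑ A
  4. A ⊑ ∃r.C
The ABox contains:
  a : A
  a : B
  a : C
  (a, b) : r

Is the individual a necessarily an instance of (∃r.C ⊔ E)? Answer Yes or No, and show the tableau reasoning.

Yes

1. a : (∃r.C ⊔ E)?  L(a) = {A, B, C} ∪ {(∀r.¬C ⊓ ¬E)}
   clash {C, ¬C} at an ∃-successor — a ∈ (∃r.C ⊔ E)
2. Hence a : (∃r.C ⊔ E): entailed.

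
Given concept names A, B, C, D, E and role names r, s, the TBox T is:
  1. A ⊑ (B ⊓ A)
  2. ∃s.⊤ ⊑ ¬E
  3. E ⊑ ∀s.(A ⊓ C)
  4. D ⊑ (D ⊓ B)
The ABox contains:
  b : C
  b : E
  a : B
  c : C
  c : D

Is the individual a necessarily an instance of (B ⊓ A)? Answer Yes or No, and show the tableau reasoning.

1. a : (B ⊓ A)?  L(a) = {B} ∪ {(¬B ⊔ ¬A)}
   open: L(a) ⊇ {B, ¬A, ¬D, ¬E, ∀s.⊥} — a ∉ (B ⊓ A) possible
2. Hence a : (B ⊓ A): not entailed.

No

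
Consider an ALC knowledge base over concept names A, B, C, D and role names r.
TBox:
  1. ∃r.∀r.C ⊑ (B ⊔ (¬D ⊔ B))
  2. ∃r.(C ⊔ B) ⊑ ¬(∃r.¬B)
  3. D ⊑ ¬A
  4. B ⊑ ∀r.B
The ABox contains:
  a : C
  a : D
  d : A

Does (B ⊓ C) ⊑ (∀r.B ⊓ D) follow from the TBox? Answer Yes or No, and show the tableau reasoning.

No

1. (B ⊓ C) ⊑ (∀r.B ⊓ D)  ⇔  ((B ⊓ C) ⊓ (∃r.¬B ⊔ ¬D)) unsat w.r.t. T
   apply at x₀: B⊑∀r.B
   open: L(x₀) ⊇ {B, C, ¬D, ∀r.B, ∀r.∃r.¬C}
2. Hence (B ⊓ C) ⊑ (∀r.B ⊓ D): not entailed.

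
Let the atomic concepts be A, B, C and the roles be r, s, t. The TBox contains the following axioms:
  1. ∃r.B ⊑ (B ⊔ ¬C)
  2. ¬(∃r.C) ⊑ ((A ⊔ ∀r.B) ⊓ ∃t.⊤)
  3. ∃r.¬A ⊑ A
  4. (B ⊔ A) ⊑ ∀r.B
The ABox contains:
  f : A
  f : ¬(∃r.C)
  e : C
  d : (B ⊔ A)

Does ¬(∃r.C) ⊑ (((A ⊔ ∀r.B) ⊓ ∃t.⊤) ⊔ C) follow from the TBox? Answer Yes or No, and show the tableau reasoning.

1. ¬(∃r.C) ⊑ (((A ⊔ ∀r.B) ⊓ ∃t.⊤) ⊔ C)  ⇔  (∀r.¬C ⊓ (((¬A ⊓ ∃r.¬B) ⊔ ∀t.⊥) ⊓ ¬C)) unsat w.r.t. T
   all branches close; clash ⊥ at an ∃-successor
2. Hence ¬(∃r.C) ⊑ (((A ⊔ ∀r.B) ⊓ ∃t.⊤) ⊔ C): entailed.

Yes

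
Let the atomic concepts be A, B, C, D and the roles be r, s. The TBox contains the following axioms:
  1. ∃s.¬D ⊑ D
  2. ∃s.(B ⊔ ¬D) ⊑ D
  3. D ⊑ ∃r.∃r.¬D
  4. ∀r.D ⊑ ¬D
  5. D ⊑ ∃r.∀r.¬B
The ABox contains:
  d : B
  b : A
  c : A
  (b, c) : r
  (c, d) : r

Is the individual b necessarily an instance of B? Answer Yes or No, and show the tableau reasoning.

1. b : B?  L(b) = {A} ∪ {¬B}
   open: L(b) ⊇ {A, ¬B, ¬D, ∀s.(¬B ⊓ D), ∀s.D, …} (+ ∃-successors) — b ∉ B possible
2. Hence b : B: not entailed.

No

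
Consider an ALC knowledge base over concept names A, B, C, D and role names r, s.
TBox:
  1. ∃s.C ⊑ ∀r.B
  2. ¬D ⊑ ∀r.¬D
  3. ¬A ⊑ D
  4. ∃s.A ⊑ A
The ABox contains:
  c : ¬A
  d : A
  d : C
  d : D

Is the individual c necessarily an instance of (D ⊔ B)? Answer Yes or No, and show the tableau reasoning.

1. c : (D ⊔ B)?  L(c) = {¬A} ∪ {(¬D ⊓ ¬B)}
   clash {D, ¬D} at c — c ∈ (D ⊔ B)
2. Hence c : (D ⊔ B): entailed.

Yes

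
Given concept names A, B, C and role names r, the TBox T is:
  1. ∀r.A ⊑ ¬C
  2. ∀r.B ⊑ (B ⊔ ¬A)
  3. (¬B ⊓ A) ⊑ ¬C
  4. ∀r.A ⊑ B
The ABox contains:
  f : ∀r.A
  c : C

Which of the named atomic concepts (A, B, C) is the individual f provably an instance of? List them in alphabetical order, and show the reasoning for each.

1. f : A?  L(f) = {∀r.A} ∪ {¬A}
   apply at f: ∀r.A⊑¬C; ∀r.A⊑B
   open: L(f) ⊇ {B, ¬A, ¬C, ∀r.A} — f ∉ A possible
2. f : B?  L(f) = {∀r.A} ∪ {¬B}
   clash {B, ¬B} at f — f ∈ B
3. f : C?  L(f) = {∀r.A} ∪ {¬C}
   apply at f: ∀r.A⊑B
   open: L(f) ⊇ {B, ¬C, ∀r.A, ∃r.¬B} (+ ∃-successors) — f ∉ C possible
4. Entailed for f: {B}

{B}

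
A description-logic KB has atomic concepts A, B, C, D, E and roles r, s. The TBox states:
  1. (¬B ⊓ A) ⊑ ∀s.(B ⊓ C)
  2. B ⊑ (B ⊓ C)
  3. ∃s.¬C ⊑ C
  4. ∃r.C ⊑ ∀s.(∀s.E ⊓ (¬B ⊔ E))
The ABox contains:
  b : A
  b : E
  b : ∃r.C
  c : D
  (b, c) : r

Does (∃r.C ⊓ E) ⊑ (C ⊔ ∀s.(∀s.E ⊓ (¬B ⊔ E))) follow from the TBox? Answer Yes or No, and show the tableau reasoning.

Yes

1. (∃r.C ⊓ E) ⊑ (C ⊔ ∀s.(∀s.E ⊓ (¬B ⊔ E)))  ⇔  ((∃r.C ⊓ E) ⊓ (¬C ⊓ ∃s.(∃s.¬E ⊔ (B ⊓ ¬E)))) unsat w.r.t. T
   all branches close; clash {C, ¬C} at x₀
2. Hence (∃r.C ⊓ E) ⊑ (C ⊔ ∀s.(∀s.E ⊓ (¬B ⊔ E))): entailed.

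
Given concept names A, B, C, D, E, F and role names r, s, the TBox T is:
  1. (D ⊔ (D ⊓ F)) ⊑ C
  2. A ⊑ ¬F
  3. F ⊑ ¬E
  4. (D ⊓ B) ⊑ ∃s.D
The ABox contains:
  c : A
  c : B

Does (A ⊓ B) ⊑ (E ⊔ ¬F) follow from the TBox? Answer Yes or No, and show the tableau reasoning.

1. (A ⊓ B) ⊑ (E ⊔ ¬F)  ⇔  ((A ⊓ B) ⊓ (¬E ⊓ F)) unsat w.r.t. T
   all branches close; clash {F, ¬F} at x₀
2. Hence (A ⊓ B) ⊑ (E ⊔ ¬F): entailed.

Yes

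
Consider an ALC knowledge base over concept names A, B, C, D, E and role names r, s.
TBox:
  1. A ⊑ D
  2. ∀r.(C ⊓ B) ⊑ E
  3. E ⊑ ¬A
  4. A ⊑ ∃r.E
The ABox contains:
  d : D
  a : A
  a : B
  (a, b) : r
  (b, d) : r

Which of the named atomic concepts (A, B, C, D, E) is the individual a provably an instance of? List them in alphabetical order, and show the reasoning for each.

1. a : A?  L(a) = {A, B} ∪ {¬A}
   clash {A, ¬A} at a — a ∈ A
2. a : B?  L(a) = {A, B} ∪ {¬B}
   clash {B, ¬B} at a — a ∈ B
3. a : C?  L(a) = {A, B} ∪ {¬C}
   apply at a: A⊑D; A⊑∃r.E
   open: L(a) ⊇ {A, B, D, ¬C, ¬E, …} (+ ∃-successors) — a ∉ C possible
4. a : D?  L(a) = {A, B} ∪ {¬D}
   clash {D, ¬D} at a — a ∈ D
5. a : E?  L(a) = {A, B} ∪ {¬E}
   apply at a: A⊑D; A⊑∃r.E
   open: L(a) ⊇ {A, B, D, ¬E, ∃r.(¬C ⊔ ¬B), …} (+ ∃-successors) — a ∉ E possible
6. Entailed for a: {A, B, D}

{A, B, D}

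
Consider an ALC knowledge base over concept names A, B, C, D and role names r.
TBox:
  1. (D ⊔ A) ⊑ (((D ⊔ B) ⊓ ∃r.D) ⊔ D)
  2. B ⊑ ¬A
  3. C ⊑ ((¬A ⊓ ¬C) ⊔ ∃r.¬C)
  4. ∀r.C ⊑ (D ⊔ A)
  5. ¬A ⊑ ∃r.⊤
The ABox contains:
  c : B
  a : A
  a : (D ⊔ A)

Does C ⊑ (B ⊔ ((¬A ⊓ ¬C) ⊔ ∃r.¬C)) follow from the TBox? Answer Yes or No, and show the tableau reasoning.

Yes

1. C ⊑ (B ⊔ ((¬A ⊓ ¬C) ⊔ ∃r.¬C))  ⇔  (C ⊓ (¬B ⊓ ((A ⊔ C) ⊓ ∀r.C))) unsat w.r.t. T
   all branches close; clash {C, ¬C} at an ∃-successor
2. Hence C ⊑ (B ⊔ ((¬A ⊓ ¬C) ⊔ ∃r.¬C)): entailed.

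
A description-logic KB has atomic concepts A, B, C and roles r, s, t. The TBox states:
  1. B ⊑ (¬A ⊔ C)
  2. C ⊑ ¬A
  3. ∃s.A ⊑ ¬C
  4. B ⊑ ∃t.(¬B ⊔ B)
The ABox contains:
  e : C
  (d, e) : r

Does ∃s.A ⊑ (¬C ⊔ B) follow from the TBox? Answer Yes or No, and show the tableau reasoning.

Yes

1. ∃s.A ⊑ (¬C ⊔ B)  ⇔  (∃s.A ⊓ (C ⊓ ¬B)) unsat w.r.t. T
   all branches close; clash {C, ¬C} at x₀
2. Hence ∃s.A ⊑ (¬C ⊔ B): entailed.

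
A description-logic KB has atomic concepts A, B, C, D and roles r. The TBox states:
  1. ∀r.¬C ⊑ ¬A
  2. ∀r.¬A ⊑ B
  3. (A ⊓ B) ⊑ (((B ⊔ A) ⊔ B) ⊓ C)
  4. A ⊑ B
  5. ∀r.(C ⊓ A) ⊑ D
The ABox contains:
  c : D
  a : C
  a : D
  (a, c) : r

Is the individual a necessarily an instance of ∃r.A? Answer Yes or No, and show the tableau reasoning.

No

1. a : ∃r.A?  L(a) = {C, D} ∪ {∀r.¬A}
   apply at a: ∀r.¬A⊑B
   open: L(a) ⊇ {B, C, D, ¬A, ∀r.¬A} — a ∉ ∃r.A possible
2. Hence a : ∃r.A: not entailed.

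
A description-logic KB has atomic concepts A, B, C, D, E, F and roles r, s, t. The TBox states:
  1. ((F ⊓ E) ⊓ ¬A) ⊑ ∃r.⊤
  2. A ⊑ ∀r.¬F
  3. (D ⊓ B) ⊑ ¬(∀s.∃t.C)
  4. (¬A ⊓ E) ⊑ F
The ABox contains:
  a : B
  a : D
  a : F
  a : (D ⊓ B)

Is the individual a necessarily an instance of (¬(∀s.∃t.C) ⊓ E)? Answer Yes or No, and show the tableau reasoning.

No

1. a : (¬(∀s.∃t.C) ⊓ E)?  L(a) = {B, D, F, (D ⊓ B)} ∪ {(∀s.∃t.C ⊔ ¬E)}
   apply at a: (D ⊓ B)⊑¬(∀s.∃t.C)
   open: L(a) ⊇ {B, D, F, ¬A, ¬E, …} (+ ∃-successors) — a ∉ (¬(∀s.∃t.C) ⊓ E) possible
2. Hence a : (¬(∀s.∃t.C) ⊓ E): not entailed.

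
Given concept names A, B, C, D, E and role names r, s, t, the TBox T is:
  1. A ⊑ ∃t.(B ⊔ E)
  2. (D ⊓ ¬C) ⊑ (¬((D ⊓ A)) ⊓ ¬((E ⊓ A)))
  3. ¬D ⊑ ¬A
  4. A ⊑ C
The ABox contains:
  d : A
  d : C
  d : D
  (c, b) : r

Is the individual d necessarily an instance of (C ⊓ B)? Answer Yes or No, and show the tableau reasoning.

No

1. d : (C ⊓ B)?  L(d) = {A, C, D} ∪ {(¬C ⊔ ¬B)}
   apply at d: A⊑∃t.(B ⊔ E)
   open: L(d) ⊇ {A, C, D, ¬B, ∃t.(B ⊔ E)} (+ ∃-successors) — d ∉ (C ⊓ B) possible
2. Hence d : (C ⊓ B): not entailed.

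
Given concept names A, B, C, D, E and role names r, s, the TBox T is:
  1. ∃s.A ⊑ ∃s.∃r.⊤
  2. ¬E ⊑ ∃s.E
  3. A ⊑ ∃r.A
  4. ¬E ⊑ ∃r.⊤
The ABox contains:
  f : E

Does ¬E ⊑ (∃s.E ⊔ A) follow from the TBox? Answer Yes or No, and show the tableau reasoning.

Yes

1. ¬E ⊑ (∃s.E ⊔ A)  ⇔  (¬E ⊓ (∀s.¬E ⊓ ¬A)) unsat w.r.t. T
   all branches close; clash {E, ¬E} at an ∃-successor
2. Hence ¬E ⊑ (∃s.E ⊔ A): entailed.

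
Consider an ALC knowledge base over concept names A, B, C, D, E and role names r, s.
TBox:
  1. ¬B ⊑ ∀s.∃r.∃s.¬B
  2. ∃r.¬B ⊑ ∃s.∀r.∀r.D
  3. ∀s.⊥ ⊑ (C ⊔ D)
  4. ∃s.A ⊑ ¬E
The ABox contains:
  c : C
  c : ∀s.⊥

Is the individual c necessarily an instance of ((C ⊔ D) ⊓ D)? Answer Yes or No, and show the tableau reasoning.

No

1. c : ((C ⊔ D) ⊓ D)?  L(c) = {C, ∀s.⊥} ∪ {((¬C ⊓ ¬D) ⊔ ¬D)}
   apply at c: ∀s.⊥⊑(C ⊔ D)
   open: L(c) ⊇ {B, C, ¬D, ∀r.B, ∀s.¬A, …} — c ∉ ((C ⊔ D) ⊓ D) possible
2. Hence c : ((C ⊔ D) ⊓ D): not entailed.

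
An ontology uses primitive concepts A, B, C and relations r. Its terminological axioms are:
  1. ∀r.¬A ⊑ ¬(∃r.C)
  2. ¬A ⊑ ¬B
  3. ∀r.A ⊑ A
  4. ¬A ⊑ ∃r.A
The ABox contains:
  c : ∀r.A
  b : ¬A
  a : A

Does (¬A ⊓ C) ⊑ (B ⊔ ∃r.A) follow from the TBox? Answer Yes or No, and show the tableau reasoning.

Yes

1. (¬A ⊓ C) ⊑ (B ⊔ ∃r.A)  ⇔  ((¬A ⊓ C) ⊓ (¬B ⊓ ∀r.¬A)) unsat w.r.t. T
   all branches close; clash {A, ¬A} at x₀
2. Hence (¬A ⊓ C) ⊑ (B ⊔ ∃r.A): entailed.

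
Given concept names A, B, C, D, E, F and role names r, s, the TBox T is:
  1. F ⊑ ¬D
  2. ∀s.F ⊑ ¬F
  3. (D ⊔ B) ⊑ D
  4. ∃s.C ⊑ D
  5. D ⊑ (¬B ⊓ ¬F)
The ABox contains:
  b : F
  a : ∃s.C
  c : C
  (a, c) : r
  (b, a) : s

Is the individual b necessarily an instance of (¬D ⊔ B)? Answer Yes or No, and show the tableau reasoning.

1. b : (¬D ⊔ B)?  L(b) = {F} ∪ {(D ⊓ ¬B)}
   clash {D, ¬D} at b — b ∈ (¬D ⊔ B)
2. Hence b : (¬D ⊔ B): entailed.

Yes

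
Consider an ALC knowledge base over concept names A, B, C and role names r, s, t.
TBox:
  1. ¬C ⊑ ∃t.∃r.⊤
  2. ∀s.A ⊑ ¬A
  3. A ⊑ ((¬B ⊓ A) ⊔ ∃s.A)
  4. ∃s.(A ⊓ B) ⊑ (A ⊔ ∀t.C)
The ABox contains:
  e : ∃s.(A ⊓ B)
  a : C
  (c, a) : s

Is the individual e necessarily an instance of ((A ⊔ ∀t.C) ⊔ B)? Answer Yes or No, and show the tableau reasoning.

Yes

1. e : ((A ⊔ ∀t.C) ⊔ B)?  L(e) = {∃s.(A ⊓ B)} ∪ {((¬A ⊓ ∃t.¬C) ⊓ ¬B)}
   clash {C, ¬C} at an ∃-successor — e ∈ ((A ⊔ ∀t.C) ⊔ B)
2. Hence e : ((A ⊔ ∀t.C) ⊔ B): entailed.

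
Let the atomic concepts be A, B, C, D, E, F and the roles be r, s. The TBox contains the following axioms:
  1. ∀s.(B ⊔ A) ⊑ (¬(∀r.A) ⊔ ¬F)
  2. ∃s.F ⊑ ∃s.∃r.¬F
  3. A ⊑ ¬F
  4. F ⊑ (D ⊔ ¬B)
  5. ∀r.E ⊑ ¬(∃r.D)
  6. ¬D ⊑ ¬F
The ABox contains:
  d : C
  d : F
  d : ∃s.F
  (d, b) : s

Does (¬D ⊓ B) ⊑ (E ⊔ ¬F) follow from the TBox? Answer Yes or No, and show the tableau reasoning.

Yes

1. (¬D ⊓ B) ⊑ (E ⊔ ¬F)  ⇔  ((¬D ⊓ B) ⊓ (¬E ⊓ F)) unsat w.r.t. T
   all branches close; clash {F, ¬F} at x₀
2. Hence (¬D ⊓ B) ⊑ (E ⊔ ¬F): entailed.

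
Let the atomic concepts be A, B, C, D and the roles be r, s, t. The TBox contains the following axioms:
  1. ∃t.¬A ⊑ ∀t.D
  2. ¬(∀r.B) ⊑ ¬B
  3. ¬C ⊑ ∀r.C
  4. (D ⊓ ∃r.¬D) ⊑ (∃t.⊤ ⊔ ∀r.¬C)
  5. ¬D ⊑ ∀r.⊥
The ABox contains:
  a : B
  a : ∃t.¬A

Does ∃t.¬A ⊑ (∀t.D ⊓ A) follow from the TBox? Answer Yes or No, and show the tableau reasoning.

No

1. ∃t.¬A ⊑ (∀t.D ⊓ A)  ⇔  (∃t.¬A ⊓ (∃t.¬D ⊔ ¬A)) unsat w.r.t. T
   apply at x₀: ∃t.¬A⊑∀t.D
   open: L(x₀) ⊇ {C, D, ¬A, ∀r.B, ∀r.D, …} (+ ∃-successors)
2. Hence ∃t.¬A ⊑ (∀t.D ⊓ A): not entailed.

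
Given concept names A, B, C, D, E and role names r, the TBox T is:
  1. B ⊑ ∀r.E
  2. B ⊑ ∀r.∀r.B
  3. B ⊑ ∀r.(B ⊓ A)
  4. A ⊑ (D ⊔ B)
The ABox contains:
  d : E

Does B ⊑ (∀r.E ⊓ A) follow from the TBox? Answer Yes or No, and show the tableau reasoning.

1. B ⊑ (∀r.E ⊓ A)  ⇔  (B ⊓ (∃r.¬E ⊔ ¬A)) unsat w.r.t. T
   apply at x₀: B⊑∀r.E; B⊑∀r.∀r.B; B⊑∀r.(B ⊓ A)
   open: L(x₀) ⊇ {B, ¬A, ∀r.(B ⊓ A), ∀r.E, ∀r.∀r.B}
2. Hence B ⊑ (∀r.E ⊓ A): not entailed.

No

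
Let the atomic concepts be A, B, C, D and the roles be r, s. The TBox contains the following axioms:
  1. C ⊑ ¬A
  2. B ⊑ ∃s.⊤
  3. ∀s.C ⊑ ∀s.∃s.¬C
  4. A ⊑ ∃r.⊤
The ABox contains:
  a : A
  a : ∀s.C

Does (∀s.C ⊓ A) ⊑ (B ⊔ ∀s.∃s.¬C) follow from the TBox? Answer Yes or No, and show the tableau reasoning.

1. (∀s.C ⊓ A) ⊑ (B ⊔ ∀s.∃s.¬C)  ⇔  ((∀s.C ⊓ A) ⊓ (¬B ⊓ ∃s.∀s.C)) unsat w.r.t. T
   all branches close; clash {A, ¬A} at x₀
2. Hence (∀s.C ⊓ A) ⊑ (B ⊔ ∀s.∃s.¬C): entailed.

Yes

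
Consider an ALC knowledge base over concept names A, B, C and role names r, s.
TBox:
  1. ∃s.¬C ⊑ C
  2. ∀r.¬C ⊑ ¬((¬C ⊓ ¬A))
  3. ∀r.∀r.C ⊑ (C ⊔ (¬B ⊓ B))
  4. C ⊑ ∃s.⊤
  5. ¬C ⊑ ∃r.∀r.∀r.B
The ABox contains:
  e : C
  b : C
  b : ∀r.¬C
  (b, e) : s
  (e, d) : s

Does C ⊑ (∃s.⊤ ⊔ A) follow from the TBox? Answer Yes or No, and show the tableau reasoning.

Yes

1. C ⊑ (∃s.⊤ ⊔ A)  ⇔  (C ⊓ (∀s.⊥ ⊓ ¬A)) unsat w.r.t. T
   all branches close; clash ⊥ at an ∃-successor
2. Hence C ⊑ (∃s.⊤ ⊔ A): entailed.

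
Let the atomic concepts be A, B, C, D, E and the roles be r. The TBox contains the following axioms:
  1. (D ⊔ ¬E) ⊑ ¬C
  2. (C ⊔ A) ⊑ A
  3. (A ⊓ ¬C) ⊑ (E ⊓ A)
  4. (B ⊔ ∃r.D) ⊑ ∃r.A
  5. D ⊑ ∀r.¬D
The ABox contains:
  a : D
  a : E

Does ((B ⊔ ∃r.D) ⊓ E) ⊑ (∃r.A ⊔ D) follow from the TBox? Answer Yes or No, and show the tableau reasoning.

1. ((B ⊔ ∃r.D) ⊓ E) ⊑ (∃r.A ⊔ D)  ⇔  (((B ⊔ ∃r.D) ⊓ E) ⊓ (∀r.¬A ⊓ ¬D)) unsat w.r.t. T
   all branches close; clash {A, ¬A} at an ∃-successor
2. Hence ((B ⊔ ∃r.D) ⊓ E) ⊑ (∃r.A ⊔ D): entailed.

Yes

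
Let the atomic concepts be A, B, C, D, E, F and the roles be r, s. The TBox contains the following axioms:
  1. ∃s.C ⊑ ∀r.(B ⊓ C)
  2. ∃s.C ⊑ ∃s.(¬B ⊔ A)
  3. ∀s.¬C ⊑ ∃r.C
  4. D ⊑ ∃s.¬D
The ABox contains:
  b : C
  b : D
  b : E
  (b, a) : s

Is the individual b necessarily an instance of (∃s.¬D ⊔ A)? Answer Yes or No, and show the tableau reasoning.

1. b : (∃s.¬D ⊔ A)?  L(b) = {C, D, E} ∪ {(∀s.D ⊓ ¬A)}
   clash {D, ¬D} at an ∃-successor — b ∈ (∃s.¬D ⊔ A)
2. Hence b : (∃s.¬D ⊔ A): entailed.

Yes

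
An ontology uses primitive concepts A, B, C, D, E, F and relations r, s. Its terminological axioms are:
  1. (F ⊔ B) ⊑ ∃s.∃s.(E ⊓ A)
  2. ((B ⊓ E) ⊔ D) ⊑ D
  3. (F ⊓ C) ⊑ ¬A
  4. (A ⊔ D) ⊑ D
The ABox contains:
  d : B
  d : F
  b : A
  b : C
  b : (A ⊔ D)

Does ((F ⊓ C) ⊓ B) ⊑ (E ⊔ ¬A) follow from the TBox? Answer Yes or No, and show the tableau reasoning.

1. ((F ⊓ C) ⊓ B) ⊑ (E ⊔ ¬A)  ⇔  (((F ⊓ C) ⊓ B) ⊓ (¬E ⊓ A)) unsat w.r.t. T
   all branches close; clash {A, ¬A} at x₀
2. Hence ((F ⊓ C) ⊓ B) ⊑ (E ⊔ ¬A): entailed.

Yes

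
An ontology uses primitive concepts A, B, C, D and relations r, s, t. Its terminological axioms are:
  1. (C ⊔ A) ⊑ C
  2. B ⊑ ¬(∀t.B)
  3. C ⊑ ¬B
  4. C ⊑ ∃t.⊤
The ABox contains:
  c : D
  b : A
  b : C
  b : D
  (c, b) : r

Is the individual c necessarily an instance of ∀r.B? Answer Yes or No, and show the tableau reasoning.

No

1. c : ∀r.B?  L(c) = {D} ∪ {∃r.¬B}
   open: L(c) ⊇ {D, ¬A, ¬B, ¬C, ∃r.¬B} (+ ∃-successors) — c ∉ ∀r.B possible
2. Hence c : ∀r.B: not entailed.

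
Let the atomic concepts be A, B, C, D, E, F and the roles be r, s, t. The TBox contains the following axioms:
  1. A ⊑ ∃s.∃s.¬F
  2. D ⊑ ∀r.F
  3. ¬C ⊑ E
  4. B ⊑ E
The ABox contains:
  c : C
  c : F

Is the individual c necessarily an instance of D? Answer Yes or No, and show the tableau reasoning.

1. c : D?  L(c) = {C, F} ∪ {¬D}
   open: L(c) ⊇ {C, F, ¬A, ¬B, ¬D} — c ∉ D possible
2. Hence c : D: not entailed.

No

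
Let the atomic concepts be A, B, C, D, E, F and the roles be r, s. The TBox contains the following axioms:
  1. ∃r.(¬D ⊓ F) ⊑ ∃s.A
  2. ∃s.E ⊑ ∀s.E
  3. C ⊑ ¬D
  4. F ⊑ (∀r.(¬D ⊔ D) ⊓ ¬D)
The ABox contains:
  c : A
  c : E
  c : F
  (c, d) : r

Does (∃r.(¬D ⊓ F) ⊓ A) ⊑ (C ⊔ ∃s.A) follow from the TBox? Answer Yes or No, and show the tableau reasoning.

Yes

1. (∃r.(¬D ⊓ F) ⊓ A) ⊑ (C ⊔ ∃s.A)  ⇔  ((∃r.(¬D ⊓ F) ⊓ A) ⊓ (¬C ⊓ ∀s.¬A)) unsat w.r.t. T
   all branches close; clash {A, ¬A} at an ∃-successor
2. Hence (∃r.(¬D ⊓ F) ⊓ A) ⊑ (C ⊔ ∃s.A): entailed.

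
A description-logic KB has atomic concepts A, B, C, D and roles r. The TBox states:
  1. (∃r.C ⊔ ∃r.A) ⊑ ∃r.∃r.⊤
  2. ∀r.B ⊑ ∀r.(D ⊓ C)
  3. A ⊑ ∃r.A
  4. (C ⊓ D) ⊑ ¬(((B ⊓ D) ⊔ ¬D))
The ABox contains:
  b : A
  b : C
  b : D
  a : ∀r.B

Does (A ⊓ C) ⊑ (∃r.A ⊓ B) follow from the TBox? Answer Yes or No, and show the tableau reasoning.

1. (A ⊓ C) ⊑ (∃r.A ⊓ B)  ⇔  ((A ⊓ C) ⊓ (∀r.¬A ⊔ ¬B)) unsat w.r.t. T
   apply at x₀: A⊑∃r.A
   open: L(x₀) ⊇ {A, C, ¬B, ¬D, ∃r.A, …} (+ ∃-successors)
2. Hence (A ⊓ C) ⊑ (∃r.A ⊓ B): not entailed.

No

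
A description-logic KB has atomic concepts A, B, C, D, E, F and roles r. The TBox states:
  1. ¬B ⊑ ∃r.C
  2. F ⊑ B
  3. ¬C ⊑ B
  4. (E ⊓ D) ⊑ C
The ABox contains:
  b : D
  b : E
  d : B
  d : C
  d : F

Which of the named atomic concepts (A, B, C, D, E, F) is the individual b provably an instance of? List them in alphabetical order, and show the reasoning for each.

1. b : A?  L(b) = {D, E} ∪ {¬A}
   open: L(b) ⊇ {B, C, D, E, ¬A} — b ∉ A possible
2. b : B?  L(b) = {D, E} ∪ {¬B}
   apply at b: ¬B⊑∃r.C
   open: L(b) ⊇ {C, D, E, ¬B, ¬F, …} (+ ∃-successors) — b ∉ B possible
3. b : C?  L(b) = {D, E} ∪ {¬C}
   clash {C, ¬C} at b — b ∈ C
4. b : D?  L(b) = {D, E} ∪ {¬D}
   clash {D, ¬D} at b — b ∈ D
5. b : E?  L(b) = {D, E} ∪ {¬E}
   clash {E, ¬E} at b — b ∈ E
6. b : F?  L(b) = {D, E} ∪ {¬F}
   open: L(b) ⊇ {B, C, D, E, ¬F} — b ∉ F possible
7. Entailed for b: {C, D, E}

{C, D, E}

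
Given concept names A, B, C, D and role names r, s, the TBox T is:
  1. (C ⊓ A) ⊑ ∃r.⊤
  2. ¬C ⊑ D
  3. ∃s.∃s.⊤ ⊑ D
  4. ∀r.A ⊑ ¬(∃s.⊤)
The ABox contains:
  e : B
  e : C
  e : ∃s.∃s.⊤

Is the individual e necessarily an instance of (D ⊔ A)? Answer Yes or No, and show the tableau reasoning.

1. e : (D ⊔ A)?  L(e) = {B, C, ∃s.∃s.⊤} ∪ {(¬D ⊓ ¬A)}
   clash {D, ¬D} at e — e ∈ (D ⊔ A)
2. Hence e : (D ⊔ A): entailed.

Yes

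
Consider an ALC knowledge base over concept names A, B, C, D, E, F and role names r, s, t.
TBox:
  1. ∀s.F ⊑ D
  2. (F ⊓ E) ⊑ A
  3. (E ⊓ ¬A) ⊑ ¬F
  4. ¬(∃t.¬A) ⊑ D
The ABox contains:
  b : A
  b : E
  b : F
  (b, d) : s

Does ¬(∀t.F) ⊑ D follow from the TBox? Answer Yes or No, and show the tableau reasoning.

No

1. ¬(∀t.F) ⊑ D  ⇔  (∃t.¬F ⊓ ¬D) unsat w.r.t. T
   open: L(x₀) ⊇ {¬D, ¬E, ∃s.¬F, ∃t.¬A, ∃t.¬F} (+ ∃-successors)
2. Hence ¬(∀t.F) ⊑ D: not entailed.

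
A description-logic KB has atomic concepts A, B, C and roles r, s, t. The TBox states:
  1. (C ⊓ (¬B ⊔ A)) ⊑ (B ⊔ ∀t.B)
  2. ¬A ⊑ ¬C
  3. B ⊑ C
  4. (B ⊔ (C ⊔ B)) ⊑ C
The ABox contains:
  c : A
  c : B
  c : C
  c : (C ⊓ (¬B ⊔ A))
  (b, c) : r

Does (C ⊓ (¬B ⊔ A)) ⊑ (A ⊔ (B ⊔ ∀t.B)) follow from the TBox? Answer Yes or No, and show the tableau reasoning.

1. (C ⊓ (¬B ⊔ A)) ⊑ (A ⊔ (B ⊔ ∀t.B))  ⇔  ((C ⊓ (¬B ⊔ A)) ⊓ (¬A ⊓ (¬B ⊓ ∃t.¬B))) unsat w.r.t. T
   all branches close; clash {C, ¬C} at x₀
2. Hence (C ⊓ (¬B ⊔ A)) ⊑ (A ⊔ (B ⊔ ∀t.B)): entailed.

Yes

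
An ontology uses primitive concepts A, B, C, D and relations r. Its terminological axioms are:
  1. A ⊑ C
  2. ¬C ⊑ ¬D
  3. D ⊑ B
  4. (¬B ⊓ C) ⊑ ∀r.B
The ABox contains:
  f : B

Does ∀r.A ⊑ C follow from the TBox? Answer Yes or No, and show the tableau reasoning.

No

1. ∀r.A ⊑ C  ⇔  (∀r.A ⊓ ¬C) unsat w.r.t. T
   apply at x₀: ¬C⊑¬D
   open: L(x₀) ⊇ {¬A, ¬C, ¬D, ∀r.A}
2. Hence ∀r.A ⊑ C: not entailed.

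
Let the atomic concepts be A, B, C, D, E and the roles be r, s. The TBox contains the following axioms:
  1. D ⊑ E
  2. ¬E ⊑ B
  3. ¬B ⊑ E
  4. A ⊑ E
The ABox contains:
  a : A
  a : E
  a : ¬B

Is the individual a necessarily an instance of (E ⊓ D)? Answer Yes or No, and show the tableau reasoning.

No

1. a : (E ⊓ D)?  L(a) = {A, E, ¬B} ∪ {(¬E ⊔ ¬D)}
   open: L(a) ⊇ {A, E, ¬B, ¬D} — a ∉ (E ⊓ D) possible
2. Hence a : (E ⊓ D): not entailed.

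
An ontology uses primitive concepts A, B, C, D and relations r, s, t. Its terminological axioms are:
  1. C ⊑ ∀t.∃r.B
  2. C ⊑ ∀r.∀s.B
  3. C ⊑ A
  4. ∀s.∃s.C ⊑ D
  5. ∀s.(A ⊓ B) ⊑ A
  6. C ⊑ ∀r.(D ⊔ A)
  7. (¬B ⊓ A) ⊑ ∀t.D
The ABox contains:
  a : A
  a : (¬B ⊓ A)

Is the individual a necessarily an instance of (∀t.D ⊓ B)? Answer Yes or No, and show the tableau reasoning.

1. a : (∀t.D ⊓ B)?  L(a) = {A, (¬B ⊓ A)} ∪ {(∃t.¬D ⊔ ¬B)}
   apply at a: (¬B ⊓ A)⊑∀t.D
   open: L(a) ⊇ {A, ¬B, ¬C, ∀t.D, ∃s.∀s.¬C} (+ ∃-successors) — a ∉ (∀t.D ⊓ B) possible
2. Hence a : (∀t.D ⊓ B): not entailed.

No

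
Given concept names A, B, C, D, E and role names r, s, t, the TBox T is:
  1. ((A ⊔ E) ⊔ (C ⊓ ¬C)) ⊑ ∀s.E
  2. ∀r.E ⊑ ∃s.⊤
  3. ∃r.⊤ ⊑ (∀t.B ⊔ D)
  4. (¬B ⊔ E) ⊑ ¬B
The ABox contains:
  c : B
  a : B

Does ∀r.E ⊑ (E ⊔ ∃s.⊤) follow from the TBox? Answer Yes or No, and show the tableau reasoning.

Yes

1. ∀r.E ⊑ (E ⊔ ∃s.⊤)  ⇔  (∀r.E ⊓ (¬E ⊓ ∀s.⊥)) unsat w.r.t. T
   all branches close; clash ⊥ at an ∃-successor
2. Hence ∀r.E ⊑ (E ⊔ ∃s.⊤): entailed.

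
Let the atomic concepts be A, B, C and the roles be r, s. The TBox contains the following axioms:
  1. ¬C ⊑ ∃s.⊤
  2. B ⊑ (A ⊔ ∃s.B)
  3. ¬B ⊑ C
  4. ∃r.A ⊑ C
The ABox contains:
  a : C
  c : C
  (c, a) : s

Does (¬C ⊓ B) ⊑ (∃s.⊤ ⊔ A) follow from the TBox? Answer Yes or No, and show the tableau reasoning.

1. (¬C ⊓ B) ⊑ (∃s.⊤ ⊔ A)  ⇔  ((¬C ⊓ B) ⊓ (∀s.⊥ ⊓ ¬A)) unsat w.r.t. T
   all branches close; clash {C, ¬C} at x₀
2. Hence (¬C ⊓ B) ⊑ (∃s.⊤ ⊔ A): entailed.

Yes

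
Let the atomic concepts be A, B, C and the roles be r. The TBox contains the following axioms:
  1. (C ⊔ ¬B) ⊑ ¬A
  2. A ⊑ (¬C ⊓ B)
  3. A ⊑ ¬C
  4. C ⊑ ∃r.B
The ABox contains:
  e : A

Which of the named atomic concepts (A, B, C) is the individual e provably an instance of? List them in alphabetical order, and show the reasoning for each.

1. e : A?  L(e) = {A} ∪ {¬A}
   clash {A, ¬A} at e — e ∈ A
2. e : B?  L(e) = {A} ∪ {¬B}
   clash {A, ¬A} at e — e ∈ B
3. e : C?  L(e) = {A} ∪ {¬C}
   apply at e: A⊑(¬C ⊓ B)
   open: L(e) ⊇ {A, B, ¬C} — e ∉ C possible
4. Entailed for e: {A, B}

{A, B}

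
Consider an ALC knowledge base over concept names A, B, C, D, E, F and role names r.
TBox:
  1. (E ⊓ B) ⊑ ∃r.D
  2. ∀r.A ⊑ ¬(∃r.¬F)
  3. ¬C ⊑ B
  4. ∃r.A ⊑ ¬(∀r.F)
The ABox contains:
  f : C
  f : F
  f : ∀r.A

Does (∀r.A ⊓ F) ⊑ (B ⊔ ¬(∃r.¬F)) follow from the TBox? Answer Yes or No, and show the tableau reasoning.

1. (∀r.A ⊓ F) ⊑ (B ⊔ ¬(∃r.¬F))  ⇔  ((∀r.A ⊓ F) ⊓ (¬B ⊓ ∃r.¬F)) unsat w.r.t. T
   all branches close; clash {B, ¬B} at x₀
2. Hence (∀r.A ⊓ F) ⊑ (B ⊔ ¬(∃r.¬F)): entailed.

Yes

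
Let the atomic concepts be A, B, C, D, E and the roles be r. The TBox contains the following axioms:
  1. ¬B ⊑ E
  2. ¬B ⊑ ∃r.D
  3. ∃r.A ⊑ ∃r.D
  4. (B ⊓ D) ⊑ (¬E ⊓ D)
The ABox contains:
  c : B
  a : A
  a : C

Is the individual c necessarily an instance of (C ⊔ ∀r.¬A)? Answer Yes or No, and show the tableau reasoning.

No

1. c : (C ⊔ ∀r.¬A)?  L(c) = {B} ∪ {(¬C ⊓ ∃r.A)}
   apply at c: ∃r.A⊑∃r.D
   open: L(c) ⊇ {B, ¬C, ¬D, ∃r.A, ∃r.D} (+ ∃-successors) — c ∉ (C ⊔ ∀r.¬A) possible
2. Hence c : (C ⊔ ∀r.¬A): not entailed.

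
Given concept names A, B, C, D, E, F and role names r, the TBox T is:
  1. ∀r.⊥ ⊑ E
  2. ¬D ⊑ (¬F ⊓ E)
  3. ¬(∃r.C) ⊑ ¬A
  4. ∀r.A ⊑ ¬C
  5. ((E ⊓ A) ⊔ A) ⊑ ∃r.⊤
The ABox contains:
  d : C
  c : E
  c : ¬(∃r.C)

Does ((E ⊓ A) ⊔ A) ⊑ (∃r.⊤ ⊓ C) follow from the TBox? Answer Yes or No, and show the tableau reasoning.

No

1. ((E ⊓ A) ⊔ A) ⊑ (∃r.⊤ ⊓ C)  ⇔  (((E ⊓ A) ⊔ A) ⊓ (∀r.⊥ ⊔ ¬C)) unsat w.r.t. T
   apply at x₀: ((E ⊓ A) ⊔ A)⊑∃r.⊤
   open: L(x₀) ⊇ {A, D, E, ¬C, ∃r.C, …} (+ ∃-successors)
2. Hence ((E ⊓ A) ⊔ A) ⊑ (∃r.⊤ ⊓ C): not entailed.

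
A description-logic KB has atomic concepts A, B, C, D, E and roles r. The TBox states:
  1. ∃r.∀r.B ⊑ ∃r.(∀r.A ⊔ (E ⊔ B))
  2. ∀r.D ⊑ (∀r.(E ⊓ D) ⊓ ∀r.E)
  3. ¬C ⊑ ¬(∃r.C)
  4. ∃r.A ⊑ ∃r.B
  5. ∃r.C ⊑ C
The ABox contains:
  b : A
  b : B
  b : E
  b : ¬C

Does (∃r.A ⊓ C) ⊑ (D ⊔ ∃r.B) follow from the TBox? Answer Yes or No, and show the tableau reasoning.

Yes

1. (∃r.A ⊓ C) ⊑ (D ⊔ ∃r.B)  ⇔  ((∃r.A ⊓ C) ⊓ (¬D ⊓ ∀r.¬B)) unsat w.r.t. T
   all branches close; clash {B, ¬B} at an ∃-successor
2. Hence (∃r.A ⊓ C) ⊑ (D ⊔ ∃r.B): entailed.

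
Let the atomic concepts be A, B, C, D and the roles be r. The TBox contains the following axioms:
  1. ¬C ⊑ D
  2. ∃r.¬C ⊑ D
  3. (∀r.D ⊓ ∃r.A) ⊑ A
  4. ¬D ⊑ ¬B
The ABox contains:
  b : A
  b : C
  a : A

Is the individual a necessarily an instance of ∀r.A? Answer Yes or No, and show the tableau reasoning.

No

1. a : ∀r.A?  L(a) = {A} ∪ {∃r.¬A}
   open: L(a) ⊇ {A, C, D, ∃r.¬A} (+ ∃-successors) — a ∉ ∀r.A possible
2. Hence a : ∀r.A: not entailed.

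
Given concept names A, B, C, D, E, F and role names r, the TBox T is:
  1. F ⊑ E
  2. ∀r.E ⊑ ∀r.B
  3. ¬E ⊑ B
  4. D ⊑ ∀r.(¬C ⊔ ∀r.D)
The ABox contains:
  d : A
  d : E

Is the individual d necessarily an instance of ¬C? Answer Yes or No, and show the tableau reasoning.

No

1. d : ¬C?  L(d) = {A, E} ∪ {C}
   open: L(d) ⊇ {A, C, E, ¬D, ∃r.¬E} (+ ∃-successors) — d ∉ ¬C possible
2. Hence d : ¬C: not entailed.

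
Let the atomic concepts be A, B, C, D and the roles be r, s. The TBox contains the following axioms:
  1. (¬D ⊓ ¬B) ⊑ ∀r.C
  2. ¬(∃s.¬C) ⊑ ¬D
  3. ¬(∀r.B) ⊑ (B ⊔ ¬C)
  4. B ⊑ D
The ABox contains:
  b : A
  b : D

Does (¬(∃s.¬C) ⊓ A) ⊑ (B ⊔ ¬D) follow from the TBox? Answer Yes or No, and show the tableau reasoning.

1. (¬(∃s.¬C) ⊓ A) ⊑ (B ⊔ ¬D)  ⇔  ((∀s.C ⊓ A) ⊓ (¬B ⊓ D)) unsat w.r.t. T
   all branches close; clash {D, ¬D} at x₀
2. Hence (¬(∃s.¬C) ⊓ A) ⊑ (B ⊔ ¬D): entailed.

Yes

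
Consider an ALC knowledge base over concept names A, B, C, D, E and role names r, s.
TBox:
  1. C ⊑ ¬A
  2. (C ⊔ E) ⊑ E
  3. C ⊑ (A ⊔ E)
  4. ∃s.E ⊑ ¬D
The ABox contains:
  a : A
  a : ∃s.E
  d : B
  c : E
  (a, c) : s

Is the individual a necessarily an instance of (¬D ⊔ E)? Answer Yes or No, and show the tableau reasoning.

Yes

1. a : (¬D ⊔ E)?  L(a) = {A, ∃s.E} ∪ {(D ⊓ ¬E)}
   clash {A, ¬A} at a — a ∈ (¬D ⊔ E)
2. Hence a : (¬D ⊔ E): entailed.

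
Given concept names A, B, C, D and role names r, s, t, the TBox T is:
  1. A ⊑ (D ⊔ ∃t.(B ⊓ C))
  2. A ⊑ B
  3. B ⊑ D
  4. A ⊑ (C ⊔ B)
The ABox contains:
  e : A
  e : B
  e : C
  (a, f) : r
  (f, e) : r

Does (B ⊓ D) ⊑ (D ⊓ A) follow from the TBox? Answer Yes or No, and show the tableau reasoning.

1. (B ⊓ D) ⊑ (D ⊓ A)  ⇔  ((B ⊓ D) ⊓ (¬D ⊔ ¬A)) unsat w.r.t. T
   open: L(x₀) ⊇ {B, D, ¬A}
2. Hence (B ⊓ D) ⊑ (D ⊓ A): not entailed.

No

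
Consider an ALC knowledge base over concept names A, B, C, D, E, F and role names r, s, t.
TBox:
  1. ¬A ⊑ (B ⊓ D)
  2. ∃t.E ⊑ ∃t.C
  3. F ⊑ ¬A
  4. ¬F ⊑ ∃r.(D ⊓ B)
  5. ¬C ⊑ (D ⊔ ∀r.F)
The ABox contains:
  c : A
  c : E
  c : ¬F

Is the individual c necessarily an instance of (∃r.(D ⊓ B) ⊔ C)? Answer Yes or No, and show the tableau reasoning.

Yes

1. c : (∃r.(D ⊓ B) ⊔ C)?  L(c) = {A, E, ¬F} ∪ {(∀r.(¬D ⊔ ¬B) ⊓ ¬C)}
   clash {B, ¬B} at an ∃-successor — c ∈ (∃r.(D ⊓ B) ⊔ C)
2. Hence c : (∃r.(D ⊓ B) ⊔ C): entailed.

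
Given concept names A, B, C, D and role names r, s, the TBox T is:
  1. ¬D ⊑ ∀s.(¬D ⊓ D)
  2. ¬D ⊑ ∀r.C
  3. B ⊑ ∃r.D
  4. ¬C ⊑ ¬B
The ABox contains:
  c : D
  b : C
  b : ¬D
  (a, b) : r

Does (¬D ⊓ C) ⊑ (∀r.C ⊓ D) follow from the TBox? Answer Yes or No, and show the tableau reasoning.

1. (¬D ⊓ C) ⊑ (∀r.C ⊓ D)  ⇔  ((¬D ⊓ C) ⊓ (∃r.¬C ⊔ ¬D)) unsat w.r.t. T
   apply at x₀: ¬D⊑∀s.(¬D ⊓ D); ¬D⊑∀r.C
   open: L(x₀) ⊇ {C, ¬B, ¬D, ∀r.C, ∀s.(¬D ⊓ D)}
2. Hence (¬D ⊓ C) ⊑ (∀r.C ⊓ D): not entailed.

No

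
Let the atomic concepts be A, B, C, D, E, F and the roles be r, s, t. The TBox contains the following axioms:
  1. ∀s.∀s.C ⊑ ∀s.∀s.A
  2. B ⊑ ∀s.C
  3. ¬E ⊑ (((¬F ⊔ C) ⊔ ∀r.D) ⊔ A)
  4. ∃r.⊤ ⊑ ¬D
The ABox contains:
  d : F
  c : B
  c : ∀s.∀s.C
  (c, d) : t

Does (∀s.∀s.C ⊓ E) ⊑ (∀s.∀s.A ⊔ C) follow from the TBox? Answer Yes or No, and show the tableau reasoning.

Yes

1. (∀s.∀s.C ⊓ E) ⊑ (∀s.∀s.A ⊔ C)  ⇔  ((∀s.∀s.C ⊓ E) ⊓ (∃s.∃s.¬A ⊓ ¬C)) unsat w.r.t. T
   all branches close; clash {A, ¬A} at an ∃-successor
2. Hence (∀s.∀s.C ⊓ E) ⊑ (∀s.∀s.A ⊔ C): entailed.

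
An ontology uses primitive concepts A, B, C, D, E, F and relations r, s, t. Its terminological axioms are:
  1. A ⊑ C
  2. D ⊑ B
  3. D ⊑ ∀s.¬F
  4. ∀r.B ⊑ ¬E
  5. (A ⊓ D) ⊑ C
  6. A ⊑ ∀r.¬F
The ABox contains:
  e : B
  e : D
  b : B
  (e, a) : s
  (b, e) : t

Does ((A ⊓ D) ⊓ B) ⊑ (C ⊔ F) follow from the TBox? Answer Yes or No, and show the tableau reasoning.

1. ((A ⊓ D) ⊓ B) ⊑ (C ⊔ F)  ⇔  (((A ⊓ D) ⊓ B) ⊓ (¬C ⊓ ¬F)) unsat w.r.t. T
   all branches close; clash {C, ¬C} at x₀
2. Hence ((A ⊓ D) ⊓ B) ⊑ (C ⊔ F): entailed.

Yes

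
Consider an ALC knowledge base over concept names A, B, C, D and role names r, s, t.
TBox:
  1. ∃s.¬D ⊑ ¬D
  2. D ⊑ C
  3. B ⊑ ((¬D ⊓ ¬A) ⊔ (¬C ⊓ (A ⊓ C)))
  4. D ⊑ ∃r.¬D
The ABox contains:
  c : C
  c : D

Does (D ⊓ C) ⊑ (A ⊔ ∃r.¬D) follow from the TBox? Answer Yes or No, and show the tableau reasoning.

1. (D ⊓ C) ⊑ (A ⊔ ∃r.¬D)  ⇔  ((D ⊓ C) ⊓ (¬A ⊓ ∀r.D)) unsat w.r.t. T
   all branches close; clash {D, ¬D} at x₀
2. Hence (D ⊓ C) ⊑ (A ⊔ ∃r.¬D): entailed.

Yes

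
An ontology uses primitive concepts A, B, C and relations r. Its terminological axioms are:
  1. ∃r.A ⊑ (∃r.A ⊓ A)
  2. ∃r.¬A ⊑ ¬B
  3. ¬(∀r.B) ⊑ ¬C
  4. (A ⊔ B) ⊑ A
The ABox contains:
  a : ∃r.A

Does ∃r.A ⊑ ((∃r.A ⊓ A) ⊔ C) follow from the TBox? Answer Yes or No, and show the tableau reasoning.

Yes

1. ∃r.A ⊑ ((∃r.A ⊓ A) ⊔ C)  ⇔  (∃r.A ⊓ ((∀r.¬A ⊔ ¬A) ⊓ ¬C)) unsat w.r.t. T
   all branches close; clash {A, ¬A} at x₀
2. Hence ∃r.A ⊑ ((∃r.A ⊓ A) ⊔ C): entailed.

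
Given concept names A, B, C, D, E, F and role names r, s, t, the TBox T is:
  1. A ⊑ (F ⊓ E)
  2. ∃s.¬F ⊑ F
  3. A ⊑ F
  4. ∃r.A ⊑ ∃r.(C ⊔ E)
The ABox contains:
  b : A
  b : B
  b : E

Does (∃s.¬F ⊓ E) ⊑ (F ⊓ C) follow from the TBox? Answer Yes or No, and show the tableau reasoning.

No

1. (∃s.¬F ⊓ E) ⊑ (F ⊓ C)  ⇔  ((∃s.¬F ⊓ E) ⊓ (¬F ⊔ ¬C)) unsat w.r.t. T
   apply at x₀: ∃s.¬F⊑F
   open: L(x₀) ⊇ {E, F, ¬A, ¬C, ∀r.¬A, …} (+ ∃-successors)
2. Hence (∃s.¬F ⊓ E) ⊑ (F ⊓ C): not entailed.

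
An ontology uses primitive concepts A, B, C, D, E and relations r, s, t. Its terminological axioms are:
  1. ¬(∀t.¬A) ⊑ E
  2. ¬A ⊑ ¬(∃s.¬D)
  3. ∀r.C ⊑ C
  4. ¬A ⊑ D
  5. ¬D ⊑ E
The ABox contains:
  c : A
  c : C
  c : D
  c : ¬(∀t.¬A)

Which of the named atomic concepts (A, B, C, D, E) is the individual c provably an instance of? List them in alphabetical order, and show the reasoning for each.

1. c : A?  L(c) = {A, C, D, ¬(∀t.¬A)} ∪ {¬A}
   clash {A, ¬A} at c — c ∈ A
2. c : B?  L(c) = {A, C, D, ¬(∀t.¬A)} ∪ {¬B}
   apply at c: ¬(∀t.¬A)⊑E
   open: L(c) ⊇ {A, C, D, E, ¬B, …} (+ ∃-successors) — c ∉ B possible
3. c : C?  L(c) = {A, C, D, ¬(∀t.¬A)} ∪ {¬C}
   clash {C, ¬C} at c — c ∈ C
4. c : D?  L(c) = {A, C, D, ¬(∀t.¬A)} ∪ {¬D}
   clash {D, ¬D} at c — c ∈ D
5. c : E?  L(c) = {A, C, D, ¬(∀t.¬A)} ∪ {¬E}
   clash {E, ¬E} at c — c ∈ E
6. Entailed for c: {A, C, D, E}

{A, C, D, E}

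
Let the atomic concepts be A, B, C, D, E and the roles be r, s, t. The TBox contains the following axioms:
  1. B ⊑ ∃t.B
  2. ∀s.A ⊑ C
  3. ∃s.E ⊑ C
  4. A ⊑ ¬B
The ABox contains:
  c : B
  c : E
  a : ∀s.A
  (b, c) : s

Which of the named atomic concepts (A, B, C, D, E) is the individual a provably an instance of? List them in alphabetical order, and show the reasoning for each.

1. a : A?  L(a) = {∀s.A} ∪ {¬A}
   apply at a: ∀s.A⊑C
   open: L(a) ⊇ {C, ¬A, ¬B, ∀s.A, ∀s.¬E} — a ∉ A possible
2. a : B?  L(a) = {∀s.A} ∪ {¬B}
   apply at a: ∀s.A⊑C
   open: L(a) ⊇ {C, ¬B, ∀s.A, ∀s.¬E} — a ∉ B possible
3. a : C?  L(a) = {∀s.A} ∪ {¬C}
   clash {C, ¬C} at a — a ∈ C
4. a : D?  L(a) = {∀s.A} ∪ {¬D}
   apply at a: ∀s.A⊑C
   open: L(a) ⊇ {C, ¬A, ¬B, ¬D, ∀s.A, …} — a ∉ D possible
5. a : E?  L(a) = {∀s.A} ∪ {¬E}
   apply at a: ∀s.A⊑C
   open: L(a) ⊇ {C, ¬A, ¬B, ¬E, ∀s.A, …} — a ∉ E possible
6. Entailed for a: {C}

{C}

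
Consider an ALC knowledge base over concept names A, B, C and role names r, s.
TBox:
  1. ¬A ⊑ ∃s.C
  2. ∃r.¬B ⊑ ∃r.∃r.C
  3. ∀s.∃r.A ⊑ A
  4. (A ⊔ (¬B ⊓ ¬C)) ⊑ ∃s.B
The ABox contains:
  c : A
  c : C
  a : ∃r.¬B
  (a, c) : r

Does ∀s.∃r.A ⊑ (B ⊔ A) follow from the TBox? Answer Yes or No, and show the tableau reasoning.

1. ∀s.∃r.A ⊑ (B ⊔ A)  ⇔  (∀s.∃r.A ⊓ (¬B ⊓ ¬A)) unsat w.r.t. T
   all branches close; clash {A, ¬A} at x₀
2. Hence ∀s.∃r.A ⊑ (B ⊔ A): entailed.

Yes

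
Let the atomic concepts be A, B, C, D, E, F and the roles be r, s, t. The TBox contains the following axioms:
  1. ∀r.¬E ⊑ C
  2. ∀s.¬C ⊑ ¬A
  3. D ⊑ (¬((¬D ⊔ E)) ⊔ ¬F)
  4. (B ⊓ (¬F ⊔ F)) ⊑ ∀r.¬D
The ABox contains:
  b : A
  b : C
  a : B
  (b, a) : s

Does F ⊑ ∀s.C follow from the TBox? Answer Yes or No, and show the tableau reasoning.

No

1. F ⊑ ∀s.C  ⇔  (F ⊓ ∃s.¬C) unsat w.r.t. T
   open: L(x₀) ⊇ {F, ¬B, ¬D, ∃r.E, ∃s.C, …} (+ ∃-successors)
2. Hence F ⊑ ∀s.C: not entailed.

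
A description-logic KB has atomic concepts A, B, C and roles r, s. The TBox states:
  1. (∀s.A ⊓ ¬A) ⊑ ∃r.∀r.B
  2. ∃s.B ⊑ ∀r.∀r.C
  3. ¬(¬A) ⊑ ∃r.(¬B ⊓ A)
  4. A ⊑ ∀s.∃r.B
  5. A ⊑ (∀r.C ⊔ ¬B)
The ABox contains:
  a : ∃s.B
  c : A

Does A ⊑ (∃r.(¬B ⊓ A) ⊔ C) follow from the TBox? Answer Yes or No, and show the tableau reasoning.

1. A ⊑ (∃r.(¬B ⊓ A) ⊔ C)  ⇔  (A ⊓ (∀r.(B ⊔ ¬A) ⊓ ¬C)) unsat w.r.t. T
   all branches close; clash {A, ¬A} at an ∃-successor
2. Hence A ⊑ (∃r.(¬B ⊓ A) ⊔ C): entailed.

Yes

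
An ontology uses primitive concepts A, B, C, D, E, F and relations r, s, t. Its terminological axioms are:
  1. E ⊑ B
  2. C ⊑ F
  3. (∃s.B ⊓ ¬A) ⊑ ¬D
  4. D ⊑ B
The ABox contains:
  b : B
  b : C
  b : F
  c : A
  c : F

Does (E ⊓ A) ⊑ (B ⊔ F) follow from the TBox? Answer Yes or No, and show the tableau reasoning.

1. (E ⊓ A) ⊑ (B ⊔ F)  ⇔  ((E ⊓ A) ⊓ (¬B ⊓ ¬F)) unsat w.r.t. T
   all branches close; clash {F, ¬F} at x₀
2. Hence (E ⊓ A) ⊑ (B ⊔ F): entailed.

Yes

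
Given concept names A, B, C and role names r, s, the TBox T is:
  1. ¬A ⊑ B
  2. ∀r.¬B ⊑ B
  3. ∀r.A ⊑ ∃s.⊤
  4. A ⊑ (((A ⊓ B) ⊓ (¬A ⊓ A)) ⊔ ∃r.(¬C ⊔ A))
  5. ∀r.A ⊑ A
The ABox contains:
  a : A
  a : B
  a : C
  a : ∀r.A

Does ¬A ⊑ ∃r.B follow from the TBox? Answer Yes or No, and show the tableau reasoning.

Yes

1. ¬A ⊑ ∃r.B  ⇔  (¬A ⊓ ∀r.¬B) unsat w.r.t. T
   all branches close; clash {A, ¬A} at x₀
2. Hence ¬A ⊑ ∃r.B: entailed.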